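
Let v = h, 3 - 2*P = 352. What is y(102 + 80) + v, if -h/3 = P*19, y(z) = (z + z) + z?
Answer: 20985/2 ≈ 10493.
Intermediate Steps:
y(z) = 3*z (y(z) = 2*z + z = 3*z)
P = -349/2 (P = 3/2 - 1/2*352 = 3/2 - 176 = -349/2 ≈ -174.50)
h = 19893/2 (h = -(-1047)*19/2 = -3*(-6631/2) = 19893/2 ≈ 9946.5)
v = 19893/2 ≈ 9946.5
y(102 + 80) + v = 3*(102 + 80) + 19893/2 = 3*182 + 19893/2 = 546 + 19893/2 = 20985/2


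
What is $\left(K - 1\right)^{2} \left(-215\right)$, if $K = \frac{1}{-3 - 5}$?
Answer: $- \frac{17415}{64} \approx -272.11$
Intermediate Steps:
$K = - \frac{1}{8}$ ($K = \frac{1}{-8} = - \frac{1}{8} \approx -0.125$)
$\left(K - 1\right)^{2} \left(-215\right) = \left(- \frac{1}{8} - 1\right)^{2} \left(-215\right) = \left(- \frac{9}{8}\right)^{2} \left(-215\right) = \frac{81}{64} \left(-215\right) = - \frac{17415}{64}$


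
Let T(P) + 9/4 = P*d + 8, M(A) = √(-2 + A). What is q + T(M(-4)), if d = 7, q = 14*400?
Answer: 22423/4 + 7*I*√6 ≈ 5605.8 + 17.146*I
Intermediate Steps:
q = 5600
T(P) = 23/4 + 7*P (T(P) = -9/4 + (P*7 + 8) = -9/4 + (7*P + 8) = -9/4 + (8 + 7*P) = 23/4 + 7*P)
q + T(M(-4)) = 5600 + (23/4 + 7*√(-2 - 4)) = 5600 + (23/4 + 7*√(-6)) = 5600 + (23/4 + 7*(I*√6)) = 5600 + (23/4 + 7*I*√6) = 22423/4 + 7*I*√6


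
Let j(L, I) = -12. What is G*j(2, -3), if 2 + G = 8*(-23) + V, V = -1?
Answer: 2244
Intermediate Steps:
G = -187 (G = -2 + (8*(-23) - 1) = -2 + (-184 - 1) = -2 - 185 = -187)
G*j(2, -3) = -187*(-12) = 2244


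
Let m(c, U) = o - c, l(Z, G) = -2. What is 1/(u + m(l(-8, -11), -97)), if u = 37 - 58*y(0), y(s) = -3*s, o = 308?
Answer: 1/347 ≈ 0.0028818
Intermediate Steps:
u = 37 (u = 37 - (-174)*0 = 37 - 58*0 = 37 + 0 = 37)
m(c, U) = 308 - c
1/(u + m(l(-8, -11), -97)) = 1/(37 + (308 - 1*(-2))) = 1/(37 + (308 + 2)) = 1/(37 + 310) = 1/347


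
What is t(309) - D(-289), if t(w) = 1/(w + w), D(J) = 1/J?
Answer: 907/178602 ≈ 0.0050783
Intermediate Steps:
t(w) = 1/(2*w)
t(309) - D(-289) = (1/2)/309 - 1/(-289) = (1/2)*(1/309) - 1*(-1/289) = 1/618 + 1/289 = 907/178602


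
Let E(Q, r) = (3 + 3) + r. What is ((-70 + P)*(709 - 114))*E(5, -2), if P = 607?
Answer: 1278060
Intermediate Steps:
E(Q, r) = 6 + r
((-70 + P)*(709 - 114))*E(5, -2) = ((-70 + 607)*(709 - 114))*(6 - 2) = (537*595)*4 = 319515*4 = 1278060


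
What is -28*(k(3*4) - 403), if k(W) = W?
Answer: 10948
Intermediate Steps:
-28*(k(3*4) - 403) = -28*(3*4 - 403) = -28*(12 - 403) = -28*(-391) = 10948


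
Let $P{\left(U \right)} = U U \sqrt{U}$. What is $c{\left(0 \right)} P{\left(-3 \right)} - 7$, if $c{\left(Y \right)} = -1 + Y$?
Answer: $-7 - 9 i \sqrt{3} \approx -7.0 - 15.588 i$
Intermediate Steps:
$P{\left(U \right)} = U^{\frac{5}{2}}$ ($P{\left(U \right)} = U U^{\frac{3}{2}} = U^{\frac{5}{2}}$)
$c{\left(0 \right)} P{\left(-3 \right)} - 7 = \left(-1 + 0\right) \left(-3\right)^{\frac{5}{2}} - 7 = - 9 i \sqrt{3} - 7 = -7 - 9 i \sqrt{3}$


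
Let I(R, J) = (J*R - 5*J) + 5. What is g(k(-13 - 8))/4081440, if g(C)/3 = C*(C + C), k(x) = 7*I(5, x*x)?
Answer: 245/136048 ≈ 0.0018008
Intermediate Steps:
I(R, J) = 5 - 5*J + J*R (I(R, J) = (-5*J + J*R) + 5 = 5 - 5*J + J*R)
k(x) = 35 (k(x) = 7*(5 - 5*x*x + (x*x)*5) = 7*(5 - 5*x**2 + x**2*5) = 7*(5 - 5*x**2 + 5*x**2) = 7*5 = 35)
g(C) = 6*C**2 (g(C) = 3*(C*(C + C)) = 3*(C*(2*C)) = 3*(2*C**2) = 6*C**2)
g(k(-13 - 8))/4081440 = (6*35**2)/4081440 = (6*1225)*(1/4081440) = 7350*(1/4081440) = 245/136048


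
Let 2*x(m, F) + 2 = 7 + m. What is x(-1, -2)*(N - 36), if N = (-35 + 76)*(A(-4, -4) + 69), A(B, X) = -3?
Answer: 5340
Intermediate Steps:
x(m, F) = 5/2 + m/2 (x(m, F) = -1 + (7 + m)/2 = -1 + (7/2 + m/2) = 5/2 + m/2)
N = 2706 (N = (-35 + 76)*(-3 + 69) = 41*66 = 2706)
x(-1, -2)*(N - 36) = (5/2 + (½)*(-1))*(2706 - 36) = (5/2 - ½)*2670 = 2*2670 = 5340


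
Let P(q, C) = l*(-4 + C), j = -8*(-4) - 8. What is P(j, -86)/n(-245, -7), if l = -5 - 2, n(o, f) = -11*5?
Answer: -126/11 ≈ -11.455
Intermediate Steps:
n(o, f) = -55
l = -7
j = 24 (j = 32 - 8 = 24)
P(q, C) = 28 - 7*C (P(q, C) = -7*(-4 + C) = 28 - 7*C)
P(j, -86)/n(-245, -7) = (28 - 7*(-86))/(-55) = (28 + 602)*(-1/55) = 630*(-1/55) = -126/11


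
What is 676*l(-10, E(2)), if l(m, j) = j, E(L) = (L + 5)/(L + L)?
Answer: 1183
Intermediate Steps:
E(L) = (5 + L)/(2*L) (E(L) = (5 + L)/((2*L)) = (5 + L)*(1/(2*L)) = (5 + L)/(2*L))
676*l(-10, E(2)) = 676*((1/2)*(5 + 2)/2) = 676*((1/2)*(1/2)*7) = 676*(7/4) = 1183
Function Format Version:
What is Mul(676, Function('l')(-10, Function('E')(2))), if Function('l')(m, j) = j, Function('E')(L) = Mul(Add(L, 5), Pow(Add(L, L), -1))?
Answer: 1183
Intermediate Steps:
Function('E')(L) = Mul(Rational(1, 2), Pow(L, -1), Add(5, L)) (Function('E')(L) = Mul(Add(5, L), Pow(Mul(2, L), -1)) = Mul(Add(5, L), Mul(Rational(1, 2), Pow(L, -1))) = Mul(Rational(1, 2), Pow(L, -1), Add(5, L)))
Mul(676, Function('l')(-10, Function('E')(2))) = Mul(676, Mul(Rational(1, 2), Pow(2, -1), Add(5, 2))) = Mul(676, Mul(Rational(1, 2), Rational(1, 2), 7)) = Mul(676, Rational(7, 4)) = 1183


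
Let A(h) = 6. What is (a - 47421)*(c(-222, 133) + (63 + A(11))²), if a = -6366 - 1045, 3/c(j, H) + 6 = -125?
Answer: -34198060416/131 ≈ -2.6105e+8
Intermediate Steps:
c(j, H) = -3/131 (c(j, H) = 3/(-6 - 125) = 3/(-131) = 3*(-1/131) = -3/131)
a = -7411
(a - 47421)*(c(-222, 133) + (63 + A(11))²) = (-7411 - 47421)*(-3/131 + (63 + 6)²) = -54832*(-3/131 + 69²) = -54832*(-3/131 + 4761) = -54832*623688/131 = -34198060416/131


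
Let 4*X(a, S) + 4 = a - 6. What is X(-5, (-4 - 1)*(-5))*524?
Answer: -1965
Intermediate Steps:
X(a, S) = -5/2 + a/4 (X(a, S) = -1 + (a - 6)/4 = -1 + (-6 + a)/4 = -1 + (-3/2 + a/4) = -5/2 + a/4)
X(-5, (-4 - 1)*(-5))*524 = (-5/2 + (¼)*(-5))*524 = (-5/2 - 5/4)*524 = -15/4*524 = -1965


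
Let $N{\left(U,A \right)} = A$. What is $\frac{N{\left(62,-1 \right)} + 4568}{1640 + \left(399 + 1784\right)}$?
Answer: $\frac{4567}{3823} \approx 1.1946$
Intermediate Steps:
$\frac{N{\left(62,-1 \right)} + 4568}{1640 + \left(399 + 1784\right)} = \frac{-1 + 4568}{1640 + \left(399 + 1784\right)} = \frac{4567}{1640 + 2183} = \frac{4567}{3823}$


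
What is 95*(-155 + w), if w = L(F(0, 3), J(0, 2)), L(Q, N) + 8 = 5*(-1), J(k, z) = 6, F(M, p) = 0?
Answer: -15960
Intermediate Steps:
L(Q, N) = -13 (L(Q, N) = -8 + 5*(-1) = -8 - 5 = -13)
w = -13
95*(-155 + w) = 95*(-155 - 13) = 95*(-168) = -15960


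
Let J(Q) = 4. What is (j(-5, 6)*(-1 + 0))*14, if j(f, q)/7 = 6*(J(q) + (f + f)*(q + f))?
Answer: 3528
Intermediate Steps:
j(f, q) = 168 + 84*f*(f + q) (j(f, q) = 7*(6*(4 + (f + f)*(q + f))) = 7*(6*(4 + (2*f)*(f + q))) = 7*(6*(4 + 2*f*(f + q))) = 7*(24 + 12*f*(f + q)) = 168 + 84*f*(f + q))
(j(-5, 6)*(-1 + 0))*14 = ((168 + 84*(-5)² + 84*(-5)*6)*(-1 + 0))*14 = ((168 + 84*25 - 2520)*(-1))*14 = ((168 + 2100 - 2520)*(-1))*14 = -252*(-1)*14 = 252*14 = 3528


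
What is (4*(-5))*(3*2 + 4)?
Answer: -200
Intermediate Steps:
(4*(-5))*(3*2 + 4) = -20*(6 + 4) = -20*10 = -200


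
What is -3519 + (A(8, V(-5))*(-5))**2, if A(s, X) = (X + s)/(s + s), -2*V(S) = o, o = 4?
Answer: -224991/64 ≈ -3515.5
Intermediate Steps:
V(S) = -2 (V(S) = -1/2*4 = -2)
A(s, X) = (X + s)/(2*s) (A(s, X) = (X + s)/((2*s)) = (X + s)*(1/(2*s)) = (X + s)/(2*s))
-3519 + (A(8, V(-5))*(-5))**2 = -3519 + (((1/2)*(-2 + 8)/8)*(-5))**2 = -3519 + (((1/2)*(1/8)*6)*(-5))**2 = -3519 + ((3/8)*(-5))**2 = -3519 + (-15/8)**2 = -3519 + 225/64 = -224991/64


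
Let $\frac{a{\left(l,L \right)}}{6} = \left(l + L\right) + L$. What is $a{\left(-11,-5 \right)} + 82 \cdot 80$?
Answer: $6434$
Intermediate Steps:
$a{\left(l,L \right)} = 6 l + 12 L$ ($a{\left(l,L \right)} = 6 \left(\left(l + L\right) + L\right) = 6 \left(\left(L + l\right) + L\right) = 6 \left(l + 2 L\right) = 6 l + 12 L$)
$a{\left(-11,-5 \right)} + 82 \cdot 80 = \left(6 \left(-11\right) + 12 \left(-5\right)\right) + 82 \cdot 80 = \left(-66 - 60\right) + 6560 = -126 + 6560 = 6434$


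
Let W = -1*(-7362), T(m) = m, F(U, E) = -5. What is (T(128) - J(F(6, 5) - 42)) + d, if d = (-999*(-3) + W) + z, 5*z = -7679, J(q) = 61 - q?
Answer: 44216/5 ≈ 8843.2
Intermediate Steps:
z = -7679/5 (z = (⅕)*(-7679) = -7679/5 ≈ -1535.8)
W = 7362
d = 44116/5 (d = (-999*(-3) + 7362) - 7679/5 = (2997 + 7362) - 7679/5 = 10359 - 7679/5 = 44116/5 ≈ 8823.2)
(T(128) - J(F(6, 5) - 42)) + d = (128 - (61 - (-5 - 42))) + 44116/5 = (128 - (61 - 1*(-47))) + 44116/5 = (128 - (61 + 47)) + 44116/5 = (128 - 1*108) + 44116/5 = (128 - 108) + 44116/5 = 20 + 44116/5 = 44216/5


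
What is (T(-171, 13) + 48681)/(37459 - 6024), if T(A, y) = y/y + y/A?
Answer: 8324609/5375385 ≈ 1.5487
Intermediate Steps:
T(A, y) = 1 + y/A
(T(-171, 13) + 48681)/(37459 - 6024) = ((-171 + 13)/(-171) + 48681)/(37459 - 6024) = (-1/171*(-158) + 48681)/31435 = (158/171 + 48681)*(1/31435) = (8324609/171)*(1/31435) = 8324609/5375385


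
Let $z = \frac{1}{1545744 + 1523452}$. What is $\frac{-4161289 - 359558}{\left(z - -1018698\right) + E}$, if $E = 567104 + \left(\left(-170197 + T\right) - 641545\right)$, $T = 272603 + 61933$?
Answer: $- \frac{13875365529012}{3402498408817} \approx -4.078$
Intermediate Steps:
$T = 334536$
$E = 89898$ ($E = 567104 + \left(\left(-170197 + 334536\right) - 641545\right) = 567104 + \left(164339 - 641545\right) = 567104 - 477206 = 89898$)
$z = \frac{1}{3069196} \approx 3.2582 \cdot 10^{-7}$
$\frac{-4161289 - 359558}{\left(z - -1018698\right) + E} = \frac{-4161289 - 359558}{\left(\frac{1}{3069196} - -1018698\right) + 89898} = - \frac{4520847}{\left(\frac{1}{3069196} + 1018698\right) + 89898} = - \frac{4520847}{\frac{3126583826809}{3069196} + 89898} = - \frac{4520847}{\frac{3402498408817}{3069196}} = \left(-4520847\right) \frac{3069196}{3402498408817} = - \frac{13875365529012}{3402498408817}$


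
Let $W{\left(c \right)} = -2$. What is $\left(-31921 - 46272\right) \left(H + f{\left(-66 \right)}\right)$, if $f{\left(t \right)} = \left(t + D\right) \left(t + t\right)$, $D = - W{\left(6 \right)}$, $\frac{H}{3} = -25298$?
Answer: $5273805078$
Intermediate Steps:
$H = -75894$ ($H = 3 \left(-25298\right) = -75894$)
$D = 2$ ($D = \left(-1\right) \left(-2\right) = 2$)
$f{\left(t \right)} = 2 t \left(2 + t\right)$ ($f{\left(t \right)} = \left(t + 2\right) \left(t + t\right) = \left(2 + t\right) 2 t = 2 t \left(2 + t\right)$)
$\left(-31921 - 46272\right) \left(H + f{\left(-66 \right)}\right) = \left(-31921 - 46272\right) \left(-75894 + 2 \left(-66\right) \left(2 - 66\right)\right) = - 78193 \left(-75894 + 2 \left(-66\right) \left(-64\right)\right) = - 78193 \left(-75894 + 8448\right) = \left(-78193\right) \left(-67446\right) = 5273805078$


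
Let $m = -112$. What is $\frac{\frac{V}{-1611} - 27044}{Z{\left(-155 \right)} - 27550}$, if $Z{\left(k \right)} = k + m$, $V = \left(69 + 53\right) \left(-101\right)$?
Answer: $\frac{43555562}{44813187} \approx 0.97194$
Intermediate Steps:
$V = -12322$ ($V = 122 \left(-101\right) = -12322$)
$Z{\left(k \right)} = -112 + k$ ($Z{\left(k \right)} = k - 112 = -112 + k$)
$\frac{\frac{V}{-1611} - 27044}{Z{\left(-155 \right)} - 27550} = \frac{- \frac{12322}{-1611} - 27044}{\left(-112 - 155\right) - 27550} = \frac{\left(-12322\right) \left(- \frac{1}{1611}\right) - 27044}{-267 - 27550} = \frac{\frac{12322}{1611} - 27044}{-27817} = \left(- \frac{43555562}{1611}\right) \left(- \frac{1}{27817}\right) = \frac{43555562}{44813187}$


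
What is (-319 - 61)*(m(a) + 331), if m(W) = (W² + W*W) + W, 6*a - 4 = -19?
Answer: -129580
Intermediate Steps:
a = -5/2 (a = ⅔ + (⅙)*(-19) = ⅔ - 19/6 = -5/2 ≈ -2.5000)
m(W) = W + 2*W² (m(W) = (W² + W²) + W = 2*W² + W = W + 2*W²)
(-319 - 61)*(m(a) + 331) = (-319 - 61)*(-5*(1 + 2*(-5/2))/2 + 331) = -380*(-5*(1 - 5)/2 + 331) = -380*(-5/2*(-4) + 331) = -380*(10 + 331) = -380*341 = -129580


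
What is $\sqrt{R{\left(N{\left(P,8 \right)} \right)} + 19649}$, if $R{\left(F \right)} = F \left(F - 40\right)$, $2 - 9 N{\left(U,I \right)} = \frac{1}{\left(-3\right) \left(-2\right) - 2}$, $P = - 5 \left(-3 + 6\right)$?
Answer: $\frac{\sqrt{25455073}}{36} \approx 140.15$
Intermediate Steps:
$P = -15$ ($P = \left(-5\right) 3 = -15$)
$N{\left(U,I \right)} = \frac{7}{36}$ ($N{\left(U,I \right)} = \frac{2}{9} - \frac{1}{9 \left(\left(-3\right) \left(-2\right) - 2\right)} = \frac{2}{9} - \frac{1}{9 \left(6 - 2\right)} = \frac{2}{9} - \frac{1}{9 \cdot 4} = \frac{2}{9} - \frac{1}{36} = \frac{7}{36}$)
$R{\left(F \right)} = F \left(-40 + F\right)$
$\sqrt{R{\left(N{\left(P,8 \right)} \right)} + 19649} = \sqrt{\frac{7 \left(-40 + \frac{7}{36}\right)}{36} + 19649} = \sqrt{\frac{7}{36} \left(- \frac{1433}{36}\right) + 19649} = \sqrt{- \frac{10031}{1296} + 19649} = \sqrt{\frac{25455073}{1296}} = \frac{\sqrt{25455073}}{36}$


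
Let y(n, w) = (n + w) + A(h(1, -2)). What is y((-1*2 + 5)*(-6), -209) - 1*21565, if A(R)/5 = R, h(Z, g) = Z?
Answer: -21787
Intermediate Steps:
A(R) = 5*R
y(n, w) = 5 + n + w (y(n, w) = (n + w) + 5*1 = (n + w) + 5 = 5 + n + w)
y((-1*2 + 5)*(-6), -209) - 1*21565 = (5 + (-1*2 + 5)*(-6) - 209) - 1*21565 = (5 + (-2 + 5)*(-6) - 209) - 21565 = (5 + 3*(-6) - 209) - 21565 = (5 - 18 - 209) - 21565 = -222 - 21565 = -21787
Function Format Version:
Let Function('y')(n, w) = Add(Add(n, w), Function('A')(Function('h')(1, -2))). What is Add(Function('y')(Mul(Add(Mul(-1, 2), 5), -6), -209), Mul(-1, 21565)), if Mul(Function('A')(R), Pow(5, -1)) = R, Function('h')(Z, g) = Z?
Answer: -21787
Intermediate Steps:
Function('A')(R) = Mul(5, R)
Function('y')(n, w) = Add(5, n, w) (Function('y')(n, w) = Add(Add(n, w), Mul(5, 1)) = Add(Add(n, w), 5) = Add(5, n, w))
Add(Function('y')(Mul(Add(Mul(-1, 2), 5), -6), -209), Mul(-1, 21565)) = Add(Add(5, Mul(Add(Mul(-1, 2), 5), -6), -209), Mul(-1, 21565)) = Add(Add(5, Mul(Add(-2, 5), -6), -209), -21565) = Add(Add(5, Mul(3, -6), -209), -21565) = Add(Add(5, -18, -209), -21565) = Add(-222, -21565) = -21787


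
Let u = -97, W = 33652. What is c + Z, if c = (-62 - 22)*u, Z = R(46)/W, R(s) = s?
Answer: 137098271/16826 ≈ 8148.0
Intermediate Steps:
Z = 23/16826 (Z = 46/33652 = 46*(1/33652) = 23/16826 ≈ 0.0013669)
c = 8148 (c = (-62 - 22)*(-97) = -84*(-97) = 8148)
c + Z = 8148 + 23/16826 = 137098271/16826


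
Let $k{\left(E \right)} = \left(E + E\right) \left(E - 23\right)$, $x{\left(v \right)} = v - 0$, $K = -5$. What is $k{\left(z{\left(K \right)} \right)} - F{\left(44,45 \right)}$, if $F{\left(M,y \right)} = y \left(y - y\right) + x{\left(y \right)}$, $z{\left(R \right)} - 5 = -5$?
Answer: $-45$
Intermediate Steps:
$x{\left(v \right)} = v$ ($x{\left(v \right)} = v + 0 = v$)
$z{\left(R \right)} = 0$ ($z{\left(R \right)} = 5 - 5 = 0$)
$k{\left(E \right)} = 2 E \left(-23 + E\right)$
$F{\left(M,y \right)} = y$ ($F{\left(M,y \right)} = y \left(y - y\right) + y = y 0 + y = 0 + y = y$)
$k{\left(z{\left(K \right)} \right)} - F{\left(44,45 \right)} = 2 \cdot 0 \left(-23 + 0\right) - 45 = 2 \cdot 0 \left(-23\right) - 45 = 0 - 45 = -45$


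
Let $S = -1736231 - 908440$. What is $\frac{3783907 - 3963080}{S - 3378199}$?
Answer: $\frac{179173}{6022870} \approx 0.029749$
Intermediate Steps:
$S = -2644671$ ($S = -1736231 - 908440 = -2644671$)
$\frac{3783907 - 3963080}{S - 3378199} = \frac{3783907 - 3963080}{-2644671 - 3378199} = - \frac{179173}{-6022870} = \left(-179173\right) \left(- \frac{1}{6022870}\right) = \frac{179173}{6022870}$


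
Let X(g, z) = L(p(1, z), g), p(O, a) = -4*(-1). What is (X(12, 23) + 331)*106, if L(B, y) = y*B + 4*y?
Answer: 45262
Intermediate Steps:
p(O, a) = 4
L(B, y) = 4*y + B*y (L(B, y) = B*y + 4*y = 4*y + B*y)
X(g, z) = 8*g (X(g, z) = g*(4 + 4) = g*8 = 8*g)
(X(12, 23) + 331)*106 = (8*12 + 331)*106 = (96 + 331)*106 = 427*106 = 45262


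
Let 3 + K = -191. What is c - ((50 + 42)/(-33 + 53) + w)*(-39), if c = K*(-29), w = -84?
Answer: 12647/5 ≈ 2529.4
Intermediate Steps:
K = -194 (K = -3 - 191 = -194)
c = 5626 (c = -194*(-29) = 5626)
c - ((50 + 42)/(-33 + 53) + w)*(-39) = 5626 - ((50 + 42)/(-33 + 53) - 84)*(-39) = 5626 - (92/20 - 84)*(-39) = 5626 - (92*(1/20) - 84)*(-39) = 5626 - (23/5 - 84)*(-39) = 5626 - (-397)*(-39)/5 = 5626 - 1*15483/5 = 5626 - 15483/5 = 12647/5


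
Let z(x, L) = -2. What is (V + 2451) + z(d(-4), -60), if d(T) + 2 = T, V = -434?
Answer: 2015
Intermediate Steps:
d(T) = -2 + T
(V + 2451) + z(d(-4), -60) = (-434 + 2451) - 2 = 2017 - 2 = 2015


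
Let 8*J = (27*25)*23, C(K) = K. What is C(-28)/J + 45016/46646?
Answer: 344212348/362089575 ≈ 0.95063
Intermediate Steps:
J = 15525/8 (J = ((27*25)*23)/8 = (675*23)/8 = (⅛)*15525 = 15525/8 ≈ 1940.6)
C(-28)/J + 45016/46646 = -28/15525/8 + 45016/46646 = -28*8/15525 + 45016*(1/46646) = -224/15525 + 22508/23323 = 344212348/362089575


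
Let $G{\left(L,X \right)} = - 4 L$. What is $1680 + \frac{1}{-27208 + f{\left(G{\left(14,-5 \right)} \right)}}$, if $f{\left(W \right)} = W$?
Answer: $\frac{45803519}{27264} \approx 1680.0$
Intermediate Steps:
$1680 + \frac{1}{-27208 + f{\left(G{\left(14,-5 \right)} \right)}} = 1680 + \frac{1}{-27208 - 56} = 1680 + \frac{1}{-27264} = 1680 - \frac{1}{27264} = \frac{45803519}{27264}$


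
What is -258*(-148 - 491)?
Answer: 164862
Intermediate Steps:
-258*(-148 - 491) = -258*(-639) = 164862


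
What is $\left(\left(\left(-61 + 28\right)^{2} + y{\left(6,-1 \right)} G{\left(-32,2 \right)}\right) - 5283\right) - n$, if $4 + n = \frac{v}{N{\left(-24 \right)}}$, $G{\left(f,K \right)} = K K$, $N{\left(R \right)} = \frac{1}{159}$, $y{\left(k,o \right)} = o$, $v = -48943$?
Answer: $7777743$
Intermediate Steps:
$N{\left(R \right)} = \frac{1}{159}$
$G{\left(f,K \right)} = K^{2}$
$n = -7781941$ ($n = -4 - 48943 \frac{1}{\frac{1}{159}} = -4 - 7781937 = -7781941$)
$\left(\left(\left(-61 + 28\right)^{2} + y{\left(6,-1 \right)} G{\left(-32,2 \right)}\right) - 5283\right) - n = \left(\left(\left(-61 + 28\right)^{2} - 2^{2}\right) - 5283\right) - -7781941 = \left(\left(\left(-33\right)^{2} - 4\right) - 5283\right) + 7781941 = \left(\left(1089 - 4\right) - 5283\right) + 7781941 = \left(1085 - 5283\right) + 7781941 = -4198 + 7781941 = 7777743$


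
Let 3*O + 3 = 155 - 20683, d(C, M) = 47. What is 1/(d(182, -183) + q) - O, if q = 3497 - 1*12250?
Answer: 59580961/8706 ≈ 6843.7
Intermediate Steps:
O = -20531/3 (O = -1 + (155 - 20683)/3 = -1 + (1/3)*(-20528) = -1 - 20528/3 = -20531/3 ≈ -6843.7)
q = -8753 (q = 3497 - 12250 = -8753)
1/(d(182, -183) + q) - O = 1/(47 - 8753) - 1*(-20531/3) = 1/(-8706) + 20531/3 = -1/8706 + 20531/3 = 59580961/8706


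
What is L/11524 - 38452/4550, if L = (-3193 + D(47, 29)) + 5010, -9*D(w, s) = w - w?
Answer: -217426749/26217100 ≈ -8.2933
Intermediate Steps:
D(w, s) = 0 (D(w, s) = -(w - w)/9 = -1/9*0 = 0)
L = 1817 (L = (-3193 + 0) + 5010 = -3193 + 5010 = 1817)
L/11524 - 38452/4550 = 1817/11524 - 38452/4550 = 1817*(1/11524) - 38452*1/4550 = 1817/11524 - 19226/2275 = -217426749/26217100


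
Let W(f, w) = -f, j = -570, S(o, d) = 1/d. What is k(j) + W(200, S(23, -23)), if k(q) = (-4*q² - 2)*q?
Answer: 740772940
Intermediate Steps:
k(q) = q*(-2 - 4*q²) (k(q) = (-2 - 4*q²)*q = q*(-2 - 4*q²))
k(j) + W(200, S(23, -23)) = (-4*(-570)³ - 2*(-570)) - 1*200 = (-4*(-185193000) + 1140) - 200 = (740772000 + 1140) - 200 = 740773140 - 200 = 740772940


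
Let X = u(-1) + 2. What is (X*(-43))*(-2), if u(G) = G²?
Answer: 258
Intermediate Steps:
X = 3 (X = (-1)² + 2 = 1 + 2 = 3)
(X*(-43))*(-2) = (3*(-43))*(-2) = -129*(-2) = 258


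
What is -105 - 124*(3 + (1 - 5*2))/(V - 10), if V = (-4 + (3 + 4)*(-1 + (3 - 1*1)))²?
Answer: -849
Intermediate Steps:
V = 9 (V = (-4 + 7*(-1 + (3 - 1)))² = (-4 + 7*(-1 + 2))² = (-4 + 7*1)² = (-4 + 7)² = 3² = 9)
-105 - 124*(3 + (1 - 5*2))/(V - 10) = -105 - 124*(3 + (1 - 5*2))/(9 - 10) = -105 - 124*(3 + (1 - 10))/(-1) = -105 - 124*(3 - 9)*(-1) = -105 - (-744)*(-1) = -105 - 124*6 = -105 - 744 = -849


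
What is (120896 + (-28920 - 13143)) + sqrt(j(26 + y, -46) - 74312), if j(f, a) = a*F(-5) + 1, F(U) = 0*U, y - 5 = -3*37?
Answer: 78833 + I*sqrt(74311) ≈ 78833.0 + 272.6*I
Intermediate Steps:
y = -106 (y = 5 - 3*37 = 5 - 111 = -106)
F(U) = 0
j(f, a) = 1 (j(f, a) = a*0 + 1 = 0 + 1 = 1)
(120896 + (-28920 - 13143)) + sqrt(j(26 + y, -46) - 74312) = (120896 + (-28920 - 13143)) + sqrt(1 - 74312) = (120896 - 42063) + sqrt(-74311) = 78833 + I*sqrt(74311)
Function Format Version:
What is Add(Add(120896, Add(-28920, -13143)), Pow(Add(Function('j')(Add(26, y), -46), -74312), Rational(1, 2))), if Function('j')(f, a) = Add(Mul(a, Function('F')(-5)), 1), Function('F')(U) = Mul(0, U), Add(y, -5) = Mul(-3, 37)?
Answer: Add(78833, Mul(I, Pow(74311, Rational(1, 2)))) ≈ Add(78833., Mul(272.60, I))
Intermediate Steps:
y = -106 (y = Add(5, Mul(-3, 37)) = Add(5, -111) = -106)
Function('F')(U) = 0
Function('j')(f, a) = 1 (Function('j')(f, a) = Add(Mul(a, 0), 1) = Add(0, 1) = 1)
Add(Add(120896, Add(-28920, -13143)), Pow(Add(Function('j')(Add(26, y), -46), -74312), Rational(1, 2))) = Add(Add(120896, Add(-28920, -13143)), Pow(Add(1, -74312), Rational(1, 2))) = Add(Add(120896, -42063), Pow(-74311, Rational(1, 2))) = Add(78833, Mul(I, Pow(74311, Rational(1, 2))))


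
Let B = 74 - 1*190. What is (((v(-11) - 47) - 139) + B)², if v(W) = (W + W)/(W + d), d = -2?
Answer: 15241216/169 ≈ 90185.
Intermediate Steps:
v(W) = 2*W/(-2 + W) (v(W) = (W + W)/(W - 2) = (2*W)/(-2 + W) = 2*W/(-2 + W))
B = -116 (B = 74 - 190 = -116)
(((v(-11) - 47) - 139) + B)² = (((2*(-11)/(-2 - 11) - 47) - 139) - 116)² = (((2*(-11)/(-13) - 47) - 139) - 116)² = (((2*(-11)*(-1/13) - 47) - 139) - 116)² = (((22/13 - 47) - 139) - 116)² = ((-589/13 - 139) - 116)² = (-2396/13 - 116)² = (-3904/13)² = 15241216/169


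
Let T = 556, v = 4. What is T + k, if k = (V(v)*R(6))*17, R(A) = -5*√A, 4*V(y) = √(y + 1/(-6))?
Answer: 556 - 85*√23/4 ≈ 454.09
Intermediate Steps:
V(y) = √(-⅙ + y)/4 (V(y) = √(y + 1/(-6))/4 = √(y - ⅙)/4 = √(-⅙ + y)/4)
k = -85*√23/4 (k = ((√(-6 + 36*4)/24)*(-5*√6))*17 = ((√(-6 + 144)/24)*(-5*√6))*17 = ((√138/24)*(-5*√6))*17 = -5*√23/4*17 = -85*√23/4 ≈ -101.91)
T + k = 556 - 85*√23/4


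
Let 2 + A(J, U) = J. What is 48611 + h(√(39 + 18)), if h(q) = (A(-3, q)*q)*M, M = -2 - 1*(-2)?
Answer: 48611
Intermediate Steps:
A(J, U) = -2 + J
M = 0 (M = -2 + 2 = 0)
h(q) = 0 (h(q) = ((-2 - 3)*q)*0 = -5*q*0 = 0)
48611 + h(√(39 + 18)) = 48611 + 0 = 48611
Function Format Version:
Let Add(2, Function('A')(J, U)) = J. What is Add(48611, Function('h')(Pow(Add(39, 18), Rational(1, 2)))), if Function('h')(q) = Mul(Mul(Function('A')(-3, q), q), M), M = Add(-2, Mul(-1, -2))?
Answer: 48611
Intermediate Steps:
Function('A')(J, U) = Add(-2, J)
M = 0 (M = Add(-2, 2) = 0)
Function('h')(q) = 0 (Function('h')(q) = Mul(Mul(Add(-2, -3), q), 0) = Mul(Mul(-5, q), 0) = 0)
Add(48611, Function('h')(Pow(Add(39, 18), Rational(1, 2)))) = Add(48611, 0) = 48611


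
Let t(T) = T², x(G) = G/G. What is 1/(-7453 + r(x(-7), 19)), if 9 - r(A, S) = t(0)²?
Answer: -1/7444 ≈ -0.00013434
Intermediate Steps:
x(G) = 1
r(A, S) = 9 (r(A, S) = 9 - (0²)² = 9 - 1*0² = 9 - 1*0 = 9 + 0 = 9)
1/(-7453 + r(x(-7), 19)) = 1/(-7453 + 9) = 1/(-7444) = -1/7444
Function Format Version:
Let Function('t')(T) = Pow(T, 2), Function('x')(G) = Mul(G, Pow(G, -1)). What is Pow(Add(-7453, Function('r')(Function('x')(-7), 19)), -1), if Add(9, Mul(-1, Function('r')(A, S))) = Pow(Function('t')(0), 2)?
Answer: Rational(-1, 7444) ≈ -0.00013434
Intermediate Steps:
Function('x')(G) = 1
Function('r')(A, S) = 9 (Function('r')(A, S) = Add(9, Mul(-1, Pow(Pow(0, 2), 2))) = Add(9, Mul(-1, Pow(0, 2))) = Add(9, Mul(-1, 0)) = Add(9, 0) = 9)
Pow(Add(-7453, Function('r')(Function('x')(-7), 19)), -1) = Pow(Add(-7453, 9), -1) = Pow(-7444, -1) = Rational(-1, 7444)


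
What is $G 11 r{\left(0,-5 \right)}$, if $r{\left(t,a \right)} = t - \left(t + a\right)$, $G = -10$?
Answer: $-550$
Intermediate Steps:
$r{\left(t,a \right)} = - a$ ($r{\left(t,a \right)} = t - \left(a + t\right) = - a$)
$G 11 r{\left(0,-5 \right)} = \left(-10\right) 11 \left(\left(-1\right) \left(-5\right)\right) = \left(-110\right) 5 = -550$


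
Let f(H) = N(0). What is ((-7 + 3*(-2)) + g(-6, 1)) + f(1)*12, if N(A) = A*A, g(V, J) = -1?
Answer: -14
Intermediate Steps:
N(A) = A**2
f(H) = 0 (f(H) = 0**2 = 0)
((-7 + 3*(-2)) + g(-6, 1)) + f(1)*12 = ((-7 + 3*(-2)) - 1) + 0*12 = ((-7 - 6) - 1) + 0 = (-13 - 1) + 0 = -14 + 0 = -14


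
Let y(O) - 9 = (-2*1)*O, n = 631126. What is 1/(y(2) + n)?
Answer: 1/631131 ≈ 1.5845e-6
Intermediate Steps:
y(O) = 9 - 2*O (y(O) = 9 + (-2*1)*O = 9 - 2*O)
1/(y(2) + n) = 1/((9 - 2*2) + 631126) = 1/((9 - 4) + 631126) = 1/(5 + 631126) = 1/631131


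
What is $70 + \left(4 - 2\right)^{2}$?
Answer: $74$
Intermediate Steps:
$70 + \left(4 - 2\right)^{2} = 70 + 2^{2} = 70 + 4 = 74$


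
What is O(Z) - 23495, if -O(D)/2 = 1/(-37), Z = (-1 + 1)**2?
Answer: -869313/37 ≈ -23495.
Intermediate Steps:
Z = 0 (Z = 0**2 = 0)
O(D) = 2/37 (O(D) = -2/(-37) = -2*(-1/37) = 2/37)
O(Z) - 23495 = 2/37 - 23495 = -869313/37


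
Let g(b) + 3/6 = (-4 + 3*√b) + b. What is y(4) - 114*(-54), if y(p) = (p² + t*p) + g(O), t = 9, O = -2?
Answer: 12403/2 + 3*I*√2 ≈ 6201.5 + 4.2426*I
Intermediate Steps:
g(b) = -9/2 + b + 3*√b (g(b) = -½ + ((-4 + 3*√b) + b) = -½ + (-4 + b + 3*√b) = -9/2 + b + 3*√b)
y(p) = -13/2 + p² + 9*p + 3*I*√2 (y(p) = (p² + 9*p) + (-9/2 - 2 + 3*√(-2)) = (p² + 9*p) + (-9/2 - 2 + 3*(I*√2)) = (p² + 9*p) + (-9/2 - 2 + 3*I*√2) = (p² + 9*p) + (-13/2 + 3*I*√2) = -13/2 + p² + 9*p + 3*I*√2)
y(4) - 114*(-54) = (-13/2 + 4² + 9*4 + 3*I*√2) - 114*(-54) = (-13/2 + 16 + 36 + 3*I*√2) + 6156 = (91/2 + 3*I*√2) + 6156 = 12403/2 + 3*I*√2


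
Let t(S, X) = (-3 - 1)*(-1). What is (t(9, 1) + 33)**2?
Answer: 1369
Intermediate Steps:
t(S, X) = 4 (t(S, X) = -4*(-1) = 4)
(t(9, 1) + 33)**2 = (4 + 33)**2 = 37**2 = 1369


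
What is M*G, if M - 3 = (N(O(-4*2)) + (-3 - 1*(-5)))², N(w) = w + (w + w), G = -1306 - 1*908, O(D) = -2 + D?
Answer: -1742418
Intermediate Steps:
G = -2214 (G = -1306 - 908 = -2214)
N(w) = 3*w (N(w) = w + 2*w = 3*w)
M = 787 (M = 3 + (3*(-2 - 4*2) + (-3 - 1*(-5)))² = 3 + (3*(-2 - 8) + (-3 + 5))² = 3 + (3*(-10) + 2)² = 3 + (-30 + 2)² = 3 + (-28)² = 3 + 784 = 787)
M*G = 787*(-2214) = -1742418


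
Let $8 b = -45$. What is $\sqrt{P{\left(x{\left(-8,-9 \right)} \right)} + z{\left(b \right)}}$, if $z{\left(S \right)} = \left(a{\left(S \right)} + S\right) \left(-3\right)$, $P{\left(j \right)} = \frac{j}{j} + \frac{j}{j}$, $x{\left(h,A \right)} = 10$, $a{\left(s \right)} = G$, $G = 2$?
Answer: $\frac{\sqrt{206}}{4} \approx 3.5882$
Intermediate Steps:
$a{\left(s \right)} = 2$
$P{\left(j \right)} = 2$ ($P{\left(j \right)} = 1 + 1 = 2$)
$b = - \frac{45}{8}$ ($b = \frac{1}{8} \left(-45\right) = - \frac{45}{8} \approx -5.625$)
$z{\left(S \right)} = -6 - 3 S$ ($z{\left(S \right)} = \left(2 + S\right) \left(-3\right) = -6 - 3 S$)
$\sqrt{P{\left(x{\left(-8,-9 \right)} \right)} + z{\left(b \right)}} = \sqrt{2 - - \frac{87}{8}} = \sqrt{2 + \left(-6 + \frac{135}{8}\right)} = \sqrt{2 + \frac{87}{8}} = \sqrt{\frac{103}{8}} = \frac{\sqrt{206}}{4}$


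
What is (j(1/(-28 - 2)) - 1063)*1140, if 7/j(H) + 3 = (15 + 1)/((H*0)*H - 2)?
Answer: -13338000/11 ≈ -1.2125e+6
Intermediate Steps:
j(H) = -7/11 (j(H) = 7/(-3 + (15 + 1)/((H*0)*H - 2)) = 7/(-3 + 16/(0*H - 2)) = 7/(-3 + 16/(0 - 2)) = 7/(-3 + 16/(-2)) = 7/(-3 + 16*(-1/2)) = 7/(-3 - 8) = 7/(-11) = 7*(-1/11) = -7/11)
(j(1/(-28 - 2)) - 1063)*1140 = (-7/11 - 1063)*1140 = -11700/11*1140 = -13338000/11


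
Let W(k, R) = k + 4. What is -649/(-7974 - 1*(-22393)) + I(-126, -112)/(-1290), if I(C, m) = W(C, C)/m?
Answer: -47763319/1041628560 ≈ -0.045854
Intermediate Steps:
W(k, R) = 4 + k
I(C, m) = (4 + C)/m
-649/(-7974 - 1*(-22393)) + I(-126, -112)/(-1290) = -649/(-7974 - 1*(-22393)) + ((4 - 126)/(-112))/(-1290) = -649/(-7974 + 22393) - 1/112*(-122)*(-1/1290) = -649/14419 + (61/56)*(-1/1290) = -649*1/14419 - 61/72240 = -649/14419 - 61/72240 = -47763319/1041628560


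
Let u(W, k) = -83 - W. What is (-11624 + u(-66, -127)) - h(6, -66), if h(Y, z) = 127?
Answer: -11768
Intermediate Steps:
(-11624 + u(-66, -127)) - h(6, -66) = (-11624 + (-83 - 1*(-66))) - 1*127 = (-11624 + (-83 + 66)) - 127 = (-11624 - 17) - 127 = -11641 - 127 = -11768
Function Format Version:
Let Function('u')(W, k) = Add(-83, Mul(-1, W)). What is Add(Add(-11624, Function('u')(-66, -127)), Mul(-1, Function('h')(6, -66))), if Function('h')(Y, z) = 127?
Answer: -11768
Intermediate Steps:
Add(Add(-11624, Function('u')(-66, -127)), Mul(-1, Function('h')(6, -66))) = Add(Add(-11624, Add(-83, Mul(-1, -66))), Mul(-1, 127)) = Add(Add(-11624, Add(-83, 66)), -127) = Add(Add(-11624, -17), -127) = Add(-11641, -127) = -11768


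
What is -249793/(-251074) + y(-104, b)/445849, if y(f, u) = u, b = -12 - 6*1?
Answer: 111365439925/111941091826 ≈ 0.99486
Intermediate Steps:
b = -18 (b = -12 - 6 = -18)
-249793/(-251074) + y(-104, b)/445849 = -249793/(-251074) - 18/445849 = -249793*(-1/251074) - 18*1/445849 = 249793/251074 - 18/445849 = 111365439925/111941091826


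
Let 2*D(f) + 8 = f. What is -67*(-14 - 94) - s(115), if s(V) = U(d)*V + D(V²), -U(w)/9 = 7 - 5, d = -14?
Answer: 5395/2 ≈ 2697.5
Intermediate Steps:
D(f) = -4 + f/2
U(w) = -18 (U(w) = -9*(7 - 5) = -9*2 = -18)
s(V) = -4 + V²/2 - 18*V (s(V) = -18*V + (-4 + V²/2) = -4 + V²/2 - 18*V)
-67*(-14 - 94) - s(115) = -67*(-14 - 94) - (-4 + (½)*115² - 18*115) = -67*(-108) - (-4 + (½)*13225 - 2070) = 7236 - (-4 + 13225/2 - 2070) = 7236 - 1*9077/2 = 7236 - 9077/2 = 5395/2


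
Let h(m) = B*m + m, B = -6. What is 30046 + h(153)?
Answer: 29281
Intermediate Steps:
h(m) = -5*m (h(m) = -6*m + m = -5*m)
30046 + h(153) = 30046 - 5*153 = 30046 - 765 = 29281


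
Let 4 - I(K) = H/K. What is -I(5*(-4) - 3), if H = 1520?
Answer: -1612/23 ≈ -70.087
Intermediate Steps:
I(K) = 4 - 1520/K
-I(5*(-4) - 3) = -(4 - 1520/(5*(-4) - 3)) = -(4 - 1520/(-20 - 3)) = -(4 - 1520/(-23)) = -(4 - 1520*(-1/23)) = -(4 + 1520/23) = -1*1612/23 = -1612/23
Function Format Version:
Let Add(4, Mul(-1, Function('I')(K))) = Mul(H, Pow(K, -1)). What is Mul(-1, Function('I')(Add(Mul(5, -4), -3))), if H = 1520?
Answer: Rational(-1612, 23) ≈ -70.087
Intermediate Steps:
Function('I')(K) = Add(4, Mul(-1520, Pow(K, -1))) (Function('I')(K) = Add(4, Mul(-1, Mul(1520, Pow(K, -1)))) = Add(4, Mul(-1520, Pow(K, -1))))
Mul(-1, Function('I')(Add(Mul(5, -4), -3))) = Mul(-1, Add(4, Mul(-1520, Pow(Add(Mul(5, -4), -3), -1)))) = Mul(-1, Add(4, Mul(-1520, Pow(Add(-20, -3), -1)))) = Mul(-1, Add(4, Mul(-1520, Pow(-23, -1)))) = Mul(-1, Add(4, Mul(-1520, Rational(-1, 23)))) = Mul(-1, Add(4, Rational(1520, 23))) = Mul(-1, Rational(1612, 23)) = Rational(-1612, 23)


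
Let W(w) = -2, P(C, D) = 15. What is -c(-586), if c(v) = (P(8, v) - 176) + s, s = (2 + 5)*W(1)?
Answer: 175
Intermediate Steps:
s = -14 (s = (2 + 5)*(-2) = 7*(-2) = -14)
c(v) = -175 (c(v) = (15 - 176) - 14 = -161 - 14 = -175)
-c(-586) = -1*(-175) = 175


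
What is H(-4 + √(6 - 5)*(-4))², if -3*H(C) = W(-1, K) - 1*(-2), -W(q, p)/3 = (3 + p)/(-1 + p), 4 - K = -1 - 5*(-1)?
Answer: 121/9 ≈ 13.444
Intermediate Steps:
K = 0 (K = 4 - (-1 - 5*(-1)) = 4 - (-1 + 5) = 4 - 1*4 = 4 - 4 = 0)
W(q, p) = -3*(3 + p)/(-1 + p)
H(C) = -11/3 (H(C) = -(3*(-3 - 1*0)/(-1 + 0) - 1*(-2))/3 = -(3*(-3 + 0)/(-1) + 2)/3 = -(3*(-1)*(-3) + 2)/3 = -(9 + 2)/3 = -⅓*11 = -11/3)
H(-4 + √(6 - 5)*(-4))² = (-11/3)² = 121/9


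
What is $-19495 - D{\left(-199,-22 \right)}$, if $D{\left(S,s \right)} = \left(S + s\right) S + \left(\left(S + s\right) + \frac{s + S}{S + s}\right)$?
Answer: $-63254$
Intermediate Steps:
$D{\left(S,s \right)} = 1 + S + s + S \left(S + s\right)$ ($D{\left(S,s \right)} = S \left(S + s\right) + \left(\left(S + s\right) + \frac{S + s}{S + s}\right) = S \left(S + s\right) + \left(\left(S + s\right) + 1\right) = S \left(S + s\right) + \left(1 + S + s\right) = 1 + S + s + S \left(S + s\right)$)
$-19495 - D{\left(-199,-22 \right)} = -19495 - \left(1 - 199 - 22 + \left(-199\right)^{2} - -4378\right) = -19495 - \left(1 - 199 - 22 + 39601 + 4378\right) = -19495 - 43759 = -63254$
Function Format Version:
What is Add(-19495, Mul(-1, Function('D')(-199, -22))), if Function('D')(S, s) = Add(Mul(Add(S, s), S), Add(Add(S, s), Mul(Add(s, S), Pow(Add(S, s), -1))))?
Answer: -63254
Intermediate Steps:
Function('D')(S, s) = Add(1, S, s, Mul(S, Add(S, s))) (Function('D')(S, s) = Add(Mul(S, Add(S, s)), Add(Add(S, s), Mul(Add(S, s), Pow(Add(S, s), -1)))) = Add(Mul(S, Add(S, s)), Add(Add(S, s), 1)) = Add(Mul(S, Add(S, s)), Add(1, S, s)) = Add(1, S, s, Mul(S, Add(S, s))))
Add(-19495, Mul(-1, Function('D')(-199, -22))) = Add(-19495, Mul(-1, Add(1, -199, -22, Pow(-199, 2), Mul(-199, -22)))) = Add(-19495, Mul(-1, Add(1, -199, -22, 39601, 4378))) = Add(-19495, Mul(-1, 43759)) = Add(-19495, -43759) = -63254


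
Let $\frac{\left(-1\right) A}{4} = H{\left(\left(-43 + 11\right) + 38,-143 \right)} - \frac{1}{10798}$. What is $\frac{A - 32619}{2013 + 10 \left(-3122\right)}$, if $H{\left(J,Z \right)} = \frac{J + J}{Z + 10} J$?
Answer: $\frac{23421072295}{20972582869} \approx 1.1167$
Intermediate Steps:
$H{\left(J,Z \right)} = \frac{2 J^{2}}{10 + Z}$ ($H{\left(J,Z \right)} = \frac{2 J}{10 + Z} J = \frac{2 J^{2}}{10 + Z}$)
$A = \frac{1555178}{718067}$ ($A = - 4 \left(\frac{2 \left(\left(-43 + 11\right) + 38\right)^{2}}{10 - 143} - \frac{1}{10798}\right) = - 4 \left(\frac{2 \left(-32 + 38\right)^{2}}{-133} - \frac{1}{10798}\right) = - 4 \left(2 \cdot 6^{2} \left(- \frac{1}{133}\right) - \frac{1}{10798}\right) = - 4 \left(2 \cdot 36 \left(- \frac{1}{133}\right) - \frac{1}{10798}\right) = - 4 \left(- \frac{72}{133} - \frac{1}{10798}\right) = \left(-4\right) \left(- \frac{777589}{1436134}\right) = \frac{1555178}{718067} \approx 2.1658$)
$\frac{A - 32619}{2013 + 10 \left(-3122\right)} = \frac{\frac{1555178}{718067} - 32619}{2013 + 10 \left(-3122\right)} = - \frac{23421072295}{718067 \left(2013 - 31220\right)} = - \frac{23421072295}{718067 \left(-29207\right)} = \left(- \frac{23421072295}{718067}\right) \left(- \frac{1}{29207}\right) = \frac{23421072295}{20972582869}$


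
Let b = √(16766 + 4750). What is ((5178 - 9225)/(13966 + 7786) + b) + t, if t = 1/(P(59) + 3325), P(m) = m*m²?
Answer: -105575417/567466176 + 2*√5379 ≈ 146.50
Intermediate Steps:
P(m) = m³
t = 1/208704 (t = 1/(59³ + 3325) = 1/(205379 + 3325) = 1/208704 ≈ 4.7915e-6)
b = 2*√5379 (b = √21516 = 2*√5379 ≈ 146.68)
((5178 - 9225)/(13966 + 7786) + b) + t = ((5178 - 9225)/(13966 + 7786) + 2*√5379) + 1/208704 = (-4047/21752 + 2*√5379) + 1/208704 = -105575417/567466176 + 2*√5379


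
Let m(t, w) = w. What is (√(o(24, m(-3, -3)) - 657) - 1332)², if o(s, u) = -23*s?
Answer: (1332 - I*√1209)² ≈ 1.773e+6 - 92629.0*I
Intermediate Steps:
(√(o(24, m(-3, -3)) - 657) - 1332)² = (√(-23*24 - 657) - 1332)² = (√(-552 - 657) - 1332)² = (√(-1209) - 1332)² = (I*√1209 - 1332)² = (-1332 + I*√1209)²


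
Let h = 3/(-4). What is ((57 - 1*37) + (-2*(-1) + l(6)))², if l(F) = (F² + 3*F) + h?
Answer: 90601/16 ≈ 5662.6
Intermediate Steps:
h = -¾ (h = 3*(-¼) = -¾ ≈ -0.75000)
l(F) = -¾ + F² + 3*F (l(F) = (F² + 3*F) - ¾ = -¾ + F² + 3*F)
((57 - 1*37) + (-2*(-1) + l(6)))² = ((57 - 1*37) + (-2*(-1) + (-¾ + 6² + 3*6)))² = ((57 - 37) + (2 + (-¾ + 36 + 18)))² = (20 + (2 + 213/4))² = (20 + 221/4)² = (301/4)² = 90601/16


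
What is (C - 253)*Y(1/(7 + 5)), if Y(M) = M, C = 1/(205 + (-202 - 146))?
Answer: -3015/143 ≈ -21.084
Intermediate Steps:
C = -1/143 (C = 1/(205 - 348) = 1/(-143) = -1/143 ≈ -0.0069930)
(C - 253)*Y(1/(7 + 5)) = (-1/143 - 253)/(7 + 5) = -36180/143/12 = -36180/143*1/12 = -3015/143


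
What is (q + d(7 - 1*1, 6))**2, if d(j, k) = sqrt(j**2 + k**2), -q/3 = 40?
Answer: 14472 - 1440*sqrt(2) ≈ 12436.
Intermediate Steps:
q = -120 (q = -3*40 = -120)
(q + d(7 - 1*1, 6))**2 = (-120 + sqrt((7 - 1*1)**2 + 6**2))**2 = (-120 + sqrt((7 - 1)**2 + 36))**2 = (-120 + sqrt(6**2 + 36))**2 = (-120 + sqrt(36 + 36))**2 = (-120 + sqrt(72))**2 = (-120 + 6*sqrt(2))**2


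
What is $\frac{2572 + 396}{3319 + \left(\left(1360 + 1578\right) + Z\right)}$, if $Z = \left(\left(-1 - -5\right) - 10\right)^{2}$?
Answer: $\frac{424}{899} \approx 0.47164$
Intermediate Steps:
$Z = 36$ ($Z = \left(\left(-1 + 5\right) - 10\right)^{2} = \left(4 - 10\right)^{2} = \left(-6\right)^{2} = 36$)
$\frac{2572 + 396}{3319 + \left(\left(1360 + 1578\right) + Z\right)} = \frac{2572 + 396}{3319 + \left(\left(1360 + 1578\right) + 36\right)} = \frac{2968}{3319 + \left(2938 + 36\right)} = \frac{2968}{3319 + 2974} = \frac{2968}{6293} = 2968 \cdot \frac{1}{6293} = \frac{424}{899}$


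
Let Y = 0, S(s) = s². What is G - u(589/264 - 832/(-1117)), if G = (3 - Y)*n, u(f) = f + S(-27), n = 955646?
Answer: 845209762031/294888 ≈ 2.8662e+6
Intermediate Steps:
u(f) = 729 + f (u(f) = f + (-27)² = f + 729 = 729 + f)
G = 2866938 (G = (3 - 1*0)*955646 = (3 + 0)*955646 = 3*955646 = 2866938)
G - u(589/264 - 832/(-1117)) = 2866938 - (729 + (589/264 - 832/(-1117))) = 2866938 - (729 + (589*(1/264) - 832*(-1/1117))) = 2866938 - (729 + (589/264 + 832/1117)) = 2866938 - (729 + 877561/294888) = 2866938 - 1*215850913/294888 = 2866938 - 215850913/294888 = 845209762031/294888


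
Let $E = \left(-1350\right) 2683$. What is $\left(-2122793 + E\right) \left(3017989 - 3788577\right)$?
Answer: $4426907077684$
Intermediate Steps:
$E = -3622050$
$\left(-2122793 + E\right) \left(3017989 - 3788577\right) = \left(-2122793 - 3622050\right) \left(3017989 - 3788577\right) = \left(-5744843\right) \left(-770588\right) = 4426907077684$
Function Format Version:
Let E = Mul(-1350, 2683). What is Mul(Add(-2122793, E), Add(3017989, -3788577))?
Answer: 4426907077684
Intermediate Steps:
E = -3622050
Mul(Add(-2122793, E), Add(3017989, -3788577)) = Mul(Add(-2122793, -3622050), Add(3017989, -3788577)) = Mul(-5744843, -770588) = 4426907077684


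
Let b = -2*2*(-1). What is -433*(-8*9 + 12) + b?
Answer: 25984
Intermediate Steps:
b = 4 (b = -4*(-1) = 4)
-433*(-8*9 + 12) + b = -433*(-8*9 + 12) + 4 = -433*(-72 + 12) + 4 = -433*(-60) + 4 = 25980 + 4 = 25984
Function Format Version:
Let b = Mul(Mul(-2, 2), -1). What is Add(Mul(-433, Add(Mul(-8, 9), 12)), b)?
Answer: 25984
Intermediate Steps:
b = 4 (b = Mul(-4, -1) = 4)
Add(Mul(-433, Add(Mul(-8, 9), 12)), b) = Add(Mul(-433, Add(Mul(-8, 9), 12)), 4) = Add(Mul(-433, Add(-72, 12)), 4) = Add(Mul(-433, -60), 4) = Add(25980, 4) = 25984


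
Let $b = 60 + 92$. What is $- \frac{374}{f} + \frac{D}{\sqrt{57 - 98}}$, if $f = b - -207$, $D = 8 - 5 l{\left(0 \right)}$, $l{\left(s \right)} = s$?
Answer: $- \frac{374}{359} - \frac{8 i \sqrt{41}}{41} \approx -1.0418 - 1.2494 i$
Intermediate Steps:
$D = 8$ ($D = 8 - 0 = 8 + 0 = 8$)
$b = 152$
$f = 359$ ($f = 152 - -207 = 152 + 207 = 359$)
$- \frac{374}{f} + \frac{D}{\sqrt{57 - 98}} = - \frac{374}{359} + \frac{8}{\sqrt{57 - 98}} = \left(-374\right) \frac{1}{359} + \frac{8}{\sqrt{-41}} = - \frac{374}{359} + \frac{8}{i \sqrt{41}} = - \frac{374}{359} + 8 \left(- \frac{i \sqrt{41}}{41}\right) = - \frac{374}{359} - \frac{8 i \sqrt{41}}{41}$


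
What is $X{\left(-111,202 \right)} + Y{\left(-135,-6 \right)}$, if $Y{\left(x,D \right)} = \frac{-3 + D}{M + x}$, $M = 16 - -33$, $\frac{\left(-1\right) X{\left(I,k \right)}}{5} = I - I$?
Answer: $\frac{9}{86} \approx 0.10465$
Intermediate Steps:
$X{\left(I,k \right)} = 0$ ($X{\left(I,k \right)} = - 5 \left(I - I\right) = \left(-5\right) 0 = 0$)
$M = 49$ ($M = 16 + 33 = 49$)
$Y{\left(x,D \right)} = \frac{-3 + D}{49 + x}$
$X{\left(-111,202 \right)} + Y{\left(-135,-6 \right)} = 0 + \frac{-3 - 6}{49 - 135} = 0 + \frac{1}{-86} \left(-9\right) = 0 - - \frac{9}{86} = 0 + \frac{9}{86} = \frac{9}{86}$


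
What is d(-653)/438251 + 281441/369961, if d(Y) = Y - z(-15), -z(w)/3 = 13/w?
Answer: 55954206027/73698081005 ≈ 0.75924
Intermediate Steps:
z(w) = -39/w
d(Y) = -13/5 + Y (d(Y) = Y - (-39)/(-15) = Y - (-39)*(-1)/15 = Y - 1*13/5 = Y - 13/5 = -13/5 + Y)
d(-653)/438251 + 281441/369961 = (-13/5 - 653)/438251 + 281441/369961 = -3278/5*1/438251 + 281441*(1/369961) = -298/199205 + 281441/369961 = 55954206027/73698081005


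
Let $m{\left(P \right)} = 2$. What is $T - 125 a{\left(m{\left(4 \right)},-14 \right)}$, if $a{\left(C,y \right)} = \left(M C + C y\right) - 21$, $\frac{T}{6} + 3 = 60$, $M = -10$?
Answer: $8967$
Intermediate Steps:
$T = 342$ ($T = -18 + 6 \cdot 60 = -18 + 360 = 342$)
$a{\left(C,y \right)} = -21 - 10 C + C y$ ($a{\left(C,y \right)} = \left(- 10 C + C y\right) - 21 = -21 - 10 C + C y$)
$T - 125 a{\left(m{\left(4 \right)},-14 \right)} = 342 - 125 \left(-21 - 20 + 2 \left(-14\right)\right) = 342 - 125 \left(-21 - 20 - 28\right) = 342 - -8625 = 342 + 8625 = 8967$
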